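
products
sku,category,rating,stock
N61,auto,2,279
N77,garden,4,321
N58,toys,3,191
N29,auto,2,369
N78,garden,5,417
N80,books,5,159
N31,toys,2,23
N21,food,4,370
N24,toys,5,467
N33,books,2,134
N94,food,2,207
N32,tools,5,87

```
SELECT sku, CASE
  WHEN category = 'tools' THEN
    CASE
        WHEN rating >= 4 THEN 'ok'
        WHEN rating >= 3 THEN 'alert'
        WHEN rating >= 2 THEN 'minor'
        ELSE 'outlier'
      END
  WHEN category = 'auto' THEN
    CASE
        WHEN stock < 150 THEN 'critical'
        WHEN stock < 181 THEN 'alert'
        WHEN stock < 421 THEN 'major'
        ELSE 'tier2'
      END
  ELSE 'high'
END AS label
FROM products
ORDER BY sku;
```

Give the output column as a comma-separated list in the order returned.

high, high, major, high, ok, high, high, major, high, high, high, high

sku=N21: category='food' → outer ELSE → high
sku=N24: category='toys' → outer ELSE → high
sku=N29: category='auto' → inner[stock < 421] → major
sku=N31: category='toys' → outer ELSE → high
sku=N32: category='tools' → inner[rating >= 4] → ok
sku=N33: category='books' → outer ELSE → high
sku=N58: category='toys' → outer ELSE → high
sku=N61: category='auto' → inner[stock < 421] → major
sku=N77: category='garden' → outer ELSE → high
sku=N78: category='garden' → outer ELSE → high
sku=N80: category='books' → outer ELSE → high
sku=N94: category='food' → outer ELSE → high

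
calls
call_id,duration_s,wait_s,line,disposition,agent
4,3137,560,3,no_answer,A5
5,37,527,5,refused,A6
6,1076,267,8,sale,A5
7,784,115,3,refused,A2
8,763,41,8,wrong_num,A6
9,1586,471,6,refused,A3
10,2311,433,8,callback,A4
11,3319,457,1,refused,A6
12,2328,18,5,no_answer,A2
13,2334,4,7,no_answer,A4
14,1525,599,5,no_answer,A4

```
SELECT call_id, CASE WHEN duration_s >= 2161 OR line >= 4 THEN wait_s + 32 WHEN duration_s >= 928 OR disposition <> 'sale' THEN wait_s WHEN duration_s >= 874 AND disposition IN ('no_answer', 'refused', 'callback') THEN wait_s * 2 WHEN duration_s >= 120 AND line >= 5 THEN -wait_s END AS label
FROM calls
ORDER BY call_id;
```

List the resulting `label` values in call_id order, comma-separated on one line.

592, 559, 299, 115, 73, 503, 465, 489, 50, 36, 631

call_id=4: duration_s >= 2161 OR line >= 4 → 592
call_id=5: duration_s >= 2161 OR line >= 4 → 559
call_id=6: duration_s >= 2161 OR line >= 4 → 299
call_id=7: duration_s >= 928 OR disposition <> 'sale' → 115
call_id=8: duration_s >= 2161 OR line >= 4 → 73
call_id=9: duration_s >= 2161 OR line >= 4 → 503
call_id=10: duration_s >= 2161 OR line >= 4 → 465
call_id=11: duration_s >= 2161 OR line >= 4 → 489
call_id=12: duration_s >= 2161 OR line >= 4 → 50
call_id=13: duration_s >= 2161 OR line >= 4 → 36
call_id=14: duration_s >= 2161 OR line >= 4 → 631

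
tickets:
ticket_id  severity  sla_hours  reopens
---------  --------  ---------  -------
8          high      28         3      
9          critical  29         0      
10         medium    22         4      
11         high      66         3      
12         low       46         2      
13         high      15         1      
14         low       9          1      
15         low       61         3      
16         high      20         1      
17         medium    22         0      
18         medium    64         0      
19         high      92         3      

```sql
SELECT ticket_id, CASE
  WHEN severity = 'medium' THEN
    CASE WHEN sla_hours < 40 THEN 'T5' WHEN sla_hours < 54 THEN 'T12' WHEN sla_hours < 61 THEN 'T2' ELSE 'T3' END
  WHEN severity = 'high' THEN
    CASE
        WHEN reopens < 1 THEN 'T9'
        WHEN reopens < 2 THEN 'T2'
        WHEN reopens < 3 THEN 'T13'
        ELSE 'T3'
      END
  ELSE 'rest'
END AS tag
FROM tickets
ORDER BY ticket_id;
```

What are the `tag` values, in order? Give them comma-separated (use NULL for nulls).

ticket_id=8: severity='high' → inner[ELSE] → T3
ticket_id=9: severity='critical' → outer ELSE → rest
ticket_id=10: severity='medium' → inner[sla_hours < 40] → T5
ticket_id=11: severity='high' → inner[ELSE] → T3
ticket_id=12: severity='low' → outer ELSE → rest
ticket_id=13: severity='high' → inner[reopens < 2] → T2
ticket_id=14: severity='low' → outer ELSE → rest
ticket_id=15: severity='low' → outer ELSE → rest
ticket_id=16: severity='high' → inner[reopens < 2] → T2
ticket_id=17: severity='medium' → inner[sla_hours < 40] → T5
ticket_id=18: severity='medium' → inner[ELSE] → T3
ticket_id=19: severity='high' → inner[ELSE] → T3

T3, rest, T5, T3, rest, T2, rest, rest, T2, T5, T3, T3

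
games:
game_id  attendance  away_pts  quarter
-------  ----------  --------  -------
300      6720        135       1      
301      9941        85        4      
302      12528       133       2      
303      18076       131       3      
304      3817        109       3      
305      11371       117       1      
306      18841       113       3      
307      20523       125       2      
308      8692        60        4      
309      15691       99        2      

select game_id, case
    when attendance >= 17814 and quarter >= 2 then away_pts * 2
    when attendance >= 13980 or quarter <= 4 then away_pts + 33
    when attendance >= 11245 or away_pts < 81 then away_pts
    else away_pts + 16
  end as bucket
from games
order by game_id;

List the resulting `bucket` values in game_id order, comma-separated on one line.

168, 118, 166, 262, 142, 150, 226, 250, 93, 132

game_id=300: attendance >= 13980 or quarter <= 4 → 168
game_id=301: attendance >= 13980 or quarter <= 4 → 118
game_id=302: attendance >= 13980 or quarter <= 4 → 166
game_id=303: attendance >= 17814 and quarter >= 2 → 262
game_id=304: attendance >= 13980 or quarter <= 4 → 142
game_id=305: attendance >= 13980 or quarter <= 4 → 150
game_id=306: attendance >= 17814 and quarter >= 2 → 226
game_id=307: attendance >= 17814 and quarter >= 2 → 250
game_id=308: attendance >= 13980 or quarter <= 4 → 93
game_id=309: attendance >= 13980 or quarter <= 4 → 132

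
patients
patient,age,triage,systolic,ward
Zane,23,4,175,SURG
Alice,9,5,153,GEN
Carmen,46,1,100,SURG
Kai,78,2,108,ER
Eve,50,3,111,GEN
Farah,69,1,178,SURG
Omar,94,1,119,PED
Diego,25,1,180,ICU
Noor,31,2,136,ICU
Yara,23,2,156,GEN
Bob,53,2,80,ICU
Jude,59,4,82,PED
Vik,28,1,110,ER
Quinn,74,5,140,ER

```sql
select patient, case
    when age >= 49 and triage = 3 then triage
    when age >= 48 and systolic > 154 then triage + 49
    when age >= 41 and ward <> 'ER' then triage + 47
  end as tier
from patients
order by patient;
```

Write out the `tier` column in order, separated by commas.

NULL, 49, 48, NULL, 3, 50, 51, NULL, NULL, 48, NULL, NULL, NULL, NULL

patient=Alice: (no match → NULL) → NULL
patient=Bob: age >= 41 and ward <> 'ER' → 49
patient=Carmen: age >= 41 and ward <> 'ER' → 48
patient=Diego: (no match → NULL) → NULL
patient=Eve: age >= 49 and triage = 3 → 3
patient=Farah: age >= 48 and systolic > 154 → 50
patient=Jude: age >= 41 and ward <> 'ER' → 51
patient=Kai: (no match → NULL) → NULL
patient=Noor: (no match → NULL) → NULL
patient=Omar: age >= 41 and ward <> 'ER' → 48
patient=Quinn: (no match → NULL) → NULL
patient=Vik: (no match → NULL) → NULL
patient=Yara: (no match → NULL) → NULL
patient=Zane: (no match → NULL) → NULL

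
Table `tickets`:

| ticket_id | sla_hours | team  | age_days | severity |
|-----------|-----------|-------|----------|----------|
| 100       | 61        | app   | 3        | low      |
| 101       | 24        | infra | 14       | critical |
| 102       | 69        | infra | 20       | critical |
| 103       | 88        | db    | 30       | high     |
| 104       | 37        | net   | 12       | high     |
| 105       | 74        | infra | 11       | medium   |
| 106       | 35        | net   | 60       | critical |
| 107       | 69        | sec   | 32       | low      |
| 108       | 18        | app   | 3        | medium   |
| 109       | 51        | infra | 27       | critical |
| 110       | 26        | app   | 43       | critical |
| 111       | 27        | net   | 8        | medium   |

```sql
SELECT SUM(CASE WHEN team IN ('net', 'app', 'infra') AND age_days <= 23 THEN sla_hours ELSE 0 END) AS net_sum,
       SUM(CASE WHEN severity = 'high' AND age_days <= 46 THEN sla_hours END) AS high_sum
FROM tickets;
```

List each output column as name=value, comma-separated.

[net_sum: team IN ('net', 'app', 'infra') AND age_days <= 23]
ticket_id=100: ✓ → 61
ticket_id=101: ✓ → 24
ticket_id=102: ✓ → 69
ticket_id=103: ✗
ticket_id=104: ✓ → 37
ticket_id=105: ✓ → 74
ticket_id=106: ✗
ticket_id=107: ✗
ticket_id=108: ✓ → 18
ticket_id=109: ✗
ticket_id=110: ✗
ticket_id=111: ✓ → 27
net_sum = 61 + 24 + 69 + 37 + 74 + 18 + 27 = 310
—
[high_sum: severity = 'high' AND age_days <= 46]
ticket_id=100: ✗
ticket_id=101: ✗
ticket_id=102: ✗
ticket_id=103: ✓ → 88
ticket_id=104: ✓ → 37
ticket_id=105: ✗
ticket_id=106: ✗
ticket_id=107: ✗
ticket_id=108: ✗
ticket_id=109: ✗
ticket_id=110: ✗
ticket_id=111: ✗
high_sum = 88 + 37 = 125

net_sum=310, high_sum=125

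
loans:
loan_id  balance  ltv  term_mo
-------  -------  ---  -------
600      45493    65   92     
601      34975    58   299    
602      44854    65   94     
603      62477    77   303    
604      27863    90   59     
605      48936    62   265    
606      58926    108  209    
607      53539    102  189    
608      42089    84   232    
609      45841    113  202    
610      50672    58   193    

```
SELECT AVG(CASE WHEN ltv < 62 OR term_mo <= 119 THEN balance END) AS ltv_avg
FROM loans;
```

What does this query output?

40771.4

loan_id=600: ✓ → 45493
loan_id=601: ✓ → 34975
loan_id=602: ✓ → 44854
loan_id=603: ✗
loan_id=604: ✓ → 27863
loan_id=605: ✗
loan_id=606: ✗
loan_id=607: ✗
loan_id=608: ✗
loan_id=609: ✗
loan_id=610: ✓ → 50672
ltv_avg = (45493 + 34975 + 44854 + 27863 + 50672) / 5 = 40771.4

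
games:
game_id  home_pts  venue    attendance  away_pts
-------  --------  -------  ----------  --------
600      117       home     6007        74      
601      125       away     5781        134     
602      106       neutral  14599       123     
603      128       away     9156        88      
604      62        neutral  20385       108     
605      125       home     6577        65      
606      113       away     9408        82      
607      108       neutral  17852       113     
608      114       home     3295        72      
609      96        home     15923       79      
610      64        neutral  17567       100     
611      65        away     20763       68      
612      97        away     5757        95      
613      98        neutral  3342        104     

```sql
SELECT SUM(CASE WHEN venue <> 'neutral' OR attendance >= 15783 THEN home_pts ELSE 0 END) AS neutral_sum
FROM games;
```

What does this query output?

game_id=600: ✓ → 117
game_id=601: ✓ → 125
game_id=602: ✗
game_id=603: ✓ → 128
game_id=604: ✓ → 62
game_id=605: ✓ → 125
game_id=606: ✓ → 113
game_id=607: ✓ → 108
game_id=608: ✓ → 114
game_id=609: ✓ → 96
game_id=610: ✓ → 64
game_id=611: ✓ → 65
game_id=612: ✓ → 97
game_id=613: ✗
neutral_sum = 117 + 125 + 128 + 62 + 125 + 113 + 108 + 114 + 96 + 64 + 65 + 97 = 1214

1214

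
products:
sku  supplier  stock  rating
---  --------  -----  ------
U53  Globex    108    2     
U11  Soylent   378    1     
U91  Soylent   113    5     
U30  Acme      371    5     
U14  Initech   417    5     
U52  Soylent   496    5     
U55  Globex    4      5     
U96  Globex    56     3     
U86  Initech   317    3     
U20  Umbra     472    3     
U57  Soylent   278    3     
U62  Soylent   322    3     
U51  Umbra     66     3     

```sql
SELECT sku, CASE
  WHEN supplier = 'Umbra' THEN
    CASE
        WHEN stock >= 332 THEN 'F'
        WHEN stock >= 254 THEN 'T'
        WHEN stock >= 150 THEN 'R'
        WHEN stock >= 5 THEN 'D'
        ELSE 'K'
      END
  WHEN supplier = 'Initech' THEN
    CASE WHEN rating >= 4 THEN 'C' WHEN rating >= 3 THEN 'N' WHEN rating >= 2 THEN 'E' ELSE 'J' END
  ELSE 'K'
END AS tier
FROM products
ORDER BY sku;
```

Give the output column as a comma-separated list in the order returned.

K, C, F, K, D, K, K, K, K, K, N, K, K

sku=U11: supplier='Soylent' → outer ELSE → K
sku=U14: supplier='Initech' → inner[rating >= 4] → C
sku=U20: supplier='Umbra' → inner[stock >= 332] → F
sku=U30: supplier='Acme' → outer ELSE → K
sku=U51: supplier='Umbra' → inner[stock >= 5] → D
sku=U52: supplier='Soylent' → outer ELSE → K
sku=U53: supplier='Globex' → outer ELSE → K
sku=U55: supplier='Globex' → outer ELSE → K
sku=U57: supplier='Soylent' → outer ELSE → K
sku=U62: supplier='Soylent' → outer ELSE → K
sku=U86: supplier='Initech' → inner[rating >= 3] → N
sku=U91: supplier='Soylent' → outer ELSE → K
sku=U96: supplier='Globex' → outer ELSE → K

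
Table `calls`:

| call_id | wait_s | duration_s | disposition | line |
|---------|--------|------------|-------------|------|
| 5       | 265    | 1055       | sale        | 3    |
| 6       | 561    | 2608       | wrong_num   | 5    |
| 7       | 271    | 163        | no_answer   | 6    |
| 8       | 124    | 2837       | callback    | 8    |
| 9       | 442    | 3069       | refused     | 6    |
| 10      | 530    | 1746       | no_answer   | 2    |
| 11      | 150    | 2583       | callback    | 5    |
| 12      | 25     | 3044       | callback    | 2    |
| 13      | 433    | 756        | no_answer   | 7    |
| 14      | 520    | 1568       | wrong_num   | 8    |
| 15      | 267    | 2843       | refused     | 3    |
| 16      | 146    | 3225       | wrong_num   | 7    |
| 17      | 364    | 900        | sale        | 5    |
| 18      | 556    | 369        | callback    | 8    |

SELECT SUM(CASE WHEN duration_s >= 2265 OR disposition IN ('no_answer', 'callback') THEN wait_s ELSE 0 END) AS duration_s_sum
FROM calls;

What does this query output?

call_id=5: ✗
call_id=6: ✓ → 561
call_id=7: ✓ → 271
call_id=8: ✓ → 124
call_id=9: ✓ → 442
call_id=10: ✓ → 530
call_id=11: ✓ → 150
call_id=12: ✓ → 25
call_id=13: ✓ → 433
call_id=14: ✗
call_id=15: ✓ → 267
call_id=16: ✓ → 146
call_id=17: ✗
call_id=18: ✓ → 556
duration_s_sum = 561 + 271 + 124 + 442 + 530 + 150 + 25 + 433 + 267 + 146 + 556 = 3505

3505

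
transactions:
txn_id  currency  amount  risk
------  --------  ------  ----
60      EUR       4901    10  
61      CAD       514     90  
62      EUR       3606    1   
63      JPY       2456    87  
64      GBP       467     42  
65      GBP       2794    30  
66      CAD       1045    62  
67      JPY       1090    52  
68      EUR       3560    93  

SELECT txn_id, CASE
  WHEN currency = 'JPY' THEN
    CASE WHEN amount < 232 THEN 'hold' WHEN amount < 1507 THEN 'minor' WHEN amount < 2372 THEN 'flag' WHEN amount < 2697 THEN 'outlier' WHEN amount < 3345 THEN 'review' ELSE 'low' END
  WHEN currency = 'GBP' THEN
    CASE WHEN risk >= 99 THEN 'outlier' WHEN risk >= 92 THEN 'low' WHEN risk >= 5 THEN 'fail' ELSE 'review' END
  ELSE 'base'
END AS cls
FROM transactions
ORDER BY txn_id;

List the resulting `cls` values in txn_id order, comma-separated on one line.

base, base, base, outlier, fail, fail, base, minor, base

txn_id=60: currency='EUR' → outer ELSE → base
txn_id=61: currency='CAD' → outer ELSE → base
txn_id=62: currency='EUR' → outer ELSE → base
txn_id=63: currency='JPY' → inner[amount < 2697] → outlier
txn_id=64: currency='GBP' → inner[risk >= 5] → fail
txn_id=65: currency='GBP' → inner[risk >= 5] → fail
txn_id=66: currency='CAD' → outer ELSE → base
txn_id=67: currency='JPY' → inner[amount < 1507] → minor
txn_id=68: currency='EUR' → outer ELSE → base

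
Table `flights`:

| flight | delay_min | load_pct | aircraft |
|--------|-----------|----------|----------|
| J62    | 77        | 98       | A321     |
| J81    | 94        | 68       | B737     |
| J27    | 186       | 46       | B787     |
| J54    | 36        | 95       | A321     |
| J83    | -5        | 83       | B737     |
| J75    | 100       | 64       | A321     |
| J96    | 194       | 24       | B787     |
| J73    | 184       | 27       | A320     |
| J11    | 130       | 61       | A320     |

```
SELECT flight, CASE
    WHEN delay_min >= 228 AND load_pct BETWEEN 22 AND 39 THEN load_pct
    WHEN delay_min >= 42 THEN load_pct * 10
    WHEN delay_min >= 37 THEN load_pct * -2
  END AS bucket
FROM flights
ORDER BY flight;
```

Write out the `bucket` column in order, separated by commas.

flight=J11: delay_min >= 42 → 610
flight=J27: delay_min >= 42 → 460
flight=J54: (no match → NULL) → NULL
flight=J62: delay_min >= 42 → 980
flight=J73: delay_min >= 42 → 270
flight=J75: delay_min >= 42 → 640
flight=J81: delay_min >= 42 → 680
flight=J83: (no match → NULL) → NULL
flight=J96: delay_min >= 42 → 240

610, 460, NULL, 980, 270, 640, 680, NULL, 240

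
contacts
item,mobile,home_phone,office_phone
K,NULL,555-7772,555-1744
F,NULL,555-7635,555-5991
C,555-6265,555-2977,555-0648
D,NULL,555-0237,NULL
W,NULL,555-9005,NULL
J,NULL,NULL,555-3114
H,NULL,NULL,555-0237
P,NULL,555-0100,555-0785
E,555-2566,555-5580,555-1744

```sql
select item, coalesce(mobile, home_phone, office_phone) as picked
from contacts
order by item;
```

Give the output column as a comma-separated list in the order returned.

555-6265, 555-0237, 555-2566, 555-7635, 555-0237, 555-3114, 555-7772, 555-0100, 555-9005

item=C: mobile=555-6265 → 555-6265
item=D: mobile=NULL, home_phone=555-0237 → 555-0237
item=E: mobile=555-2566 → 555-2566
item=F: mobile=NULL, home_phone=555-7635 → 555-7635
item=H: mobile=NULL, home_phone=NULL, office_phone=555-0237 → 555-0237
item=J: mobile=NULL, home_phone=NULL, office_phone=555-3114 → 555-3114
item=K: mobile=NULL, home_phone=555-7772 → 555-7772
item=P: mobile=NULL, home_phone=555-0100 → 555-0100
item=W: mobile=NULL, home_phone=555-9005 → 555-9005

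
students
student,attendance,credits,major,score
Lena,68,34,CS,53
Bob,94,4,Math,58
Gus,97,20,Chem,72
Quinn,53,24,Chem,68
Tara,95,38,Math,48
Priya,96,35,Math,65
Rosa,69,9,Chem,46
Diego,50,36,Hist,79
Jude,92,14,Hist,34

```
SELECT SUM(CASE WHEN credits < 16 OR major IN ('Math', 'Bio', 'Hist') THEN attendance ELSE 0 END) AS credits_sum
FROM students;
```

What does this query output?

student=Lena: ✗
student=Bob: ✓ → 94
student=Gus: ✗
student=Quinn: ✗
student=Tara: ✓ → 95
student=Priya: ✓ → 96
student=Rosa: ✓ → 69
student=Diego: ✓ → 50
student=Jude: ✓ → 92
credits_sum = 94 + 95 + 96 + 69 + 50 + 92 = 496

496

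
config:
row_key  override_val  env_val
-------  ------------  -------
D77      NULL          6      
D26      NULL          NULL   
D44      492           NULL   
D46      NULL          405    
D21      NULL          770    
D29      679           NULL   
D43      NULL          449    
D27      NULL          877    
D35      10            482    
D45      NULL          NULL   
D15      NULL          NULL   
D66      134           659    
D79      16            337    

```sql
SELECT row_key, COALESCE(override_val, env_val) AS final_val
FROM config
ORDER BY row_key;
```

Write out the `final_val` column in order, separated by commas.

NULL, 770, NULL, 877, 679, 10, 449, 492, NULL, 405, 134, 6, 16

row_key=D15: override_val=NULL, env_val=NULL (all NULL) → NULL
row_key=D21: override_val=NULL, env_val=770 → 770
row_key=D26: override_val=NULL, env_val=NULL (all NULL) → NULL
row_key=D27: override_val=NULL, env_val=877 → 877
row_key=D29: override_val=679 → 679
row_key=D35: override_val=10 → 10
row_key=D43: override_val=NULL, env_val=449 → 449
row_key=D44: override_val=492 → 492
row_key=D45: override_val=NULL, env_val=NULL (all NULL) → NULL
row_key=D46: override_val=NULL, env_val=405 → 405
row_key=D66: override_val=134 → 134
row_key=D77: override_val=NULL, env_val=6 → 6
row_key=D79: override_val=16 → 16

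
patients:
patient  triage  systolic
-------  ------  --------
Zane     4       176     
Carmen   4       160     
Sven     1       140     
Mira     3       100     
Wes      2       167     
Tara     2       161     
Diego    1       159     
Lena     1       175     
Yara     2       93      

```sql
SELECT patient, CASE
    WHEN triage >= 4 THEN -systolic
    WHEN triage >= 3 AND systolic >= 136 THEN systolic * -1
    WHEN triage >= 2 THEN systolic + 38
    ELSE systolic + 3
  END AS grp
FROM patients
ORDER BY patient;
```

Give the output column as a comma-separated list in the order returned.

-160, 162, 178, 138, 143, 199, 205, 131, -176

patient=Carmen: triage >= 4 → -160
patient=Diego: ELSE → 162
patient=Lena: ELSE → 178
patient=Mira: triage >= 2 → 138
patient=Sven: ELSE → 143
patient=Tara: triage >= 2 → 199
patient=Wes: triage >= 2 → 205
patient=Yara: triage >= 2 → 131
patient=Zane: triage >= 4 → -176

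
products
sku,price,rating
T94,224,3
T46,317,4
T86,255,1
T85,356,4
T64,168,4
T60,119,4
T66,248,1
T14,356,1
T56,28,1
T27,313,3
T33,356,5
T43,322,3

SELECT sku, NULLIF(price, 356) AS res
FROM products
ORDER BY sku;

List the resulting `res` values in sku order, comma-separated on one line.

NULL, 313, NULL, 322, 317, 28, 119, 168, 248, NULL, 255, 224

sku=T14: price=356 vs 356: equal → NULL
sku=T27: price=313 vs 356: differ → 313
sku=T33: price=356 vs 356: equal → NULL
sku=T43: price=322 vs 356: differ → 322
sku=T46: price=317 vs 356: differ → 317
sku=T56: price=28 vs 356: differ → 28
sku=T60: price=119 vs 356: differ → 119
sku=T64: price=168 vs 356: differ → 168
sku=T66: price=248 vs 356: differ → 248
sku=T85: price=356 vs 356: equal → NULL
sku=T86: price=255 vs 356: differ → 255
sku=T94: price=224 vs 356: differ → 224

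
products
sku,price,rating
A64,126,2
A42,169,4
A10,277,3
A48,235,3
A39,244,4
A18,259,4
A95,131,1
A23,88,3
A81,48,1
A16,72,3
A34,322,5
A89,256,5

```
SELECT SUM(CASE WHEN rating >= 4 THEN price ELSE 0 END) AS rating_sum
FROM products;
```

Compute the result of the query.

sku=A64: ✗
sku=A42: ✓ → 169
sku=A10: ✗
sku=A48: ✗
sku=A39: ✓ → 244
sku=A18: ✓ → 259
sku=A95: ✗
sku=A23: ✗
sku=A81: ✗
sku=A16: ✗
sku=A34: ✓ → 322
sku=A89: ✓ → 256
rating_sum = 169 + 244 + 259 + 322 + 256 = 1250

1250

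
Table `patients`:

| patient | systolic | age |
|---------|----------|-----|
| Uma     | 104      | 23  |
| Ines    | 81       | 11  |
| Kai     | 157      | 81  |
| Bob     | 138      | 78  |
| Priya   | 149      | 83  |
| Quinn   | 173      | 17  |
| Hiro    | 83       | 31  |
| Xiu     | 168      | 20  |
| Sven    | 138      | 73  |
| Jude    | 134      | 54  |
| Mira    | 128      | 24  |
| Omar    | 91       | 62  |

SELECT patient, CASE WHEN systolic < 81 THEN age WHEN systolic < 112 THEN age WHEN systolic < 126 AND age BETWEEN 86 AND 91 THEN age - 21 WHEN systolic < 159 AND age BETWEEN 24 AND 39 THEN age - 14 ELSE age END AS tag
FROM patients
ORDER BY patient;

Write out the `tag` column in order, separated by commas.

patient=Bob: ELSE → 78
patient=Hiro: systolic < 112 → 31
patient=Ines: systolic < 112 → 11
patient=Jude: ELSE → 54
patient=Kai: ELSE → 81
patient=Mira: systolic < 159 AND age BETWEEN 24 AND 39 → 10
patient=Omar: systolic < 112 → 62
patient=Priya: ELSE → 83
patient=Quinn: ELSE → 17
patient=Sven: ELSE → 73
patient=Uma: systolic < 112 → 23
patient=Xiu: ELSE → 20

78, 31, 11, 54, 81, 10, 62, 83, 17, 73, 23, 20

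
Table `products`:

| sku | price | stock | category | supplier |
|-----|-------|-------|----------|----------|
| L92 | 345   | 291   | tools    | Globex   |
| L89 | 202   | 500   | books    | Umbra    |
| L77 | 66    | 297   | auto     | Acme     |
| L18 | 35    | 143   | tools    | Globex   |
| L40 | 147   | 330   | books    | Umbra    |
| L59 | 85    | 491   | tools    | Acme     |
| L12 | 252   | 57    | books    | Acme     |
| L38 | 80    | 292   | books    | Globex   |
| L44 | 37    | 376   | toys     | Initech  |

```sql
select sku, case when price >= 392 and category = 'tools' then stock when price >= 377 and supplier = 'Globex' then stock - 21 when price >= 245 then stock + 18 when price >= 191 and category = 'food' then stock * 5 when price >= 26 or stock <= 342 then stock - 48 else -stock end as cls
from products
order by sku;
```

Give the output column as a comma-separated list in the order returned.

75, 95, 244, 282, 328, 443, 249, 452, 309

sku=L12: price >= 245 → 75
sku=L18: price >= 26 or stock <= 342 → 95
sku=L38: price >= 26 or stock <= 342 → 244
sku=L40: price >= 26 or stock <= 342 → 282
sku=L44: price >= 26 or stock <= 342 → 328
sku=L59: price >= 26 or stock <= 342 → 443
sku=L77: price >= 26 or stock <= 342 → 249
sku=L89: price >= 26 or stock <= 342 → 452
sku=L92: price >= 245 → 309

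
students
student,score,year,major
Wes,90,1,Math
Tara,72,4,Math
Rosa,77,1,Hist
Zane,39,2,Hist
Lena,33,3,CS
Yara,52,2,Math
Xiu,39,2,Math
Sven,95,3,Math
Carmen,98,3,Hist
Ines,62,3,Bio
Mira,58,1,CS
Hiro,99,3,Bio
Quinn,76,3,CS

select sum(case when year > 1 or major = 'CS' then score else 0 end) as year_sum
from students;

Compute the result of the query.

student=Wes: ✗
student=Tara: ✓ → 72
student=Rosa: ✗
student=Zane: ✓ → 39
student=Lena: ✓ → 33
student=Yara: ✓ → 52
student=Xiu: ✓ → 39
student=Sven: ✓ → 95
student=Carmen: ✓ → 98
student=Ines: ✓ → 62
student=Mira: ✓ → 58
student=Hiro: ✓ → 99
student=Quinn: ✓ → 76
year_sum = 72 + 39 + 33 + 52 + 39 + 95 + 98 + 62 + 58 + 99 + 76 = 723

723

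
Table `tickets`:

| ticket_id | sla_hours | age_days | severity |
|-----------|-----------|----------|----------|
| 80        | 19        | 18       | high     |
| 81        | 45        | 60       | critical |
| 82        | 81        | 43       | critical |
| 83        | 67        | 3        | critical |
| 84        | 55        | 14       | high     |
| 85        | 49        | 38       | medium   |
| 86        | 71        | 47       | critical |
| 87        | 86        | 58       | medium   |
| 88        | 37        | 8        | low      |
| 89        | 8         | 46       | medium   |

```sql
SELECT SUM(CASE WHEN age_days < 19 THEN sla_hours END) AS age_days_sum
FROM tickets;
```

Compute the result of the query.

178

ticket_id=80: ✓ → 19
ticket_id=81: ✗
ticket_id=82: ✗
ticket_id=83: ✓ → 67
ticket_id=84: ✓ → 55
ticket_id=85: ✗
ticket_id=86: ✗
ticket_id=87: ✗
ticket_id=88: ✓ → 37
ticket_id=89: ✗
age_days_sum = 19 + 67 + 55 + 37 = 178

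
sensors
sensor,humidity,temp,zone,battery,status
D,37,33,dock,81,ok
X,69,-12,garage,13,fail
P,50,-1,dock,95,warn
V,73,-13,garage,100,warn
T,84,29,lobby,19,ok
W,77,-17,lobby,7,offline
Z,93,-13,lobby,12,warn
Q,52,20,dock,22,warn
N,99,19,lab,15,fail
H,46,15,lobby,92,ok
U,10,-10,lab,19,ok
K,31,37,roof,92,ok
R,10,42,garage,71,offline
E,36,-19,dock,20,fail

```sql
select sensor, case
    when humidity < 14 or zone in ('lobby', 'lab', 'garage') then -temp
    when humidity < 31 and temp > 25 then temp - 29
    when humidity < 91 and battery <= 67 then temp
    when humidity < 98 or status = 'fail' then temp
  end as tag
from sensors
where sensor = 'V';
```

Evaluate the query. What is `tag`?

sensor = V: humidity=73, temp=-13, zone=garage, battery=100, status=warn.
humidity < 14 or zone in ('lobby', 'lab', 'garage') → true → 13

13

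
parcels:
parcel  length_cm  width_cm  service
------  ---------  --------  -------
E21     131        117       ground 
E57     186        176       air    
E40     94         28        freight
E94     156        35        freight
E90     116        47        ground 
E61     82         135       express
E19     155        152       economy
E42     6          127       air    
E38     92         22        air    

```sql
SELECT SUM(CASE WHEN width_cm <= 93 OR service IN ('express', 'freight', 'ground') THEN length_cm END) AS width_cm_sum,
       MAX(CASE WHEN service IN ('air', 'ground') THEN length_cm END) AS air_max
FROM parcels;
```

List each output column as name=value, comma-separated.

[width_cm_sum: width_cm <= 93 OR service IN ('express', 'freight', 'ground')]
parcel=E21: ✓ → 131
parcel=E57: ✗
parcel=E40: ✓ → 94
parcel=E94: ✓ → 156
parcel=E90: ✓ → 116
parcel=E61: ✓ → 82
parcel=E19: ✗
parcel=E42: ✗
parcel=E38: ✓ → 92
width_cm_sum = 131 + 94 + 156 + 116 + 82 + 92 = 671
—
[air_max: service IN ('air', 'ground')]
parcel=E21: ✓ → 131
parcel=E57: ✓ → 186
parcel=E40: ✗
parcel=E94: ✗
parcel=E90: ✓ → 116
parcel=E61: ✗
parcel=E19: ✗
parcel=E42: ✓ → 6
parcel=E38: ✓ → 92
air_max = MAX(131, 186, 116, 6, 92) = 186

width_cm_sum=671, air_max=186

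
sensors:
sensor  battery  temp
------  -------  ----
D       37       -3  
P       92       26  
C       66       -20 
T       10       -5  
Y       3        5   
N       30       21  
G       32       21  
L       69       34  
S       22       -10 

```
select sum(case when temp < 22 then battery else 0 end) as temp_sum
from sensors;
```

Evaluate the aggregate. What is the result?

200

sensor=D: ✓ → 37
sensor=P: ✗
sensor=C: ✓ → 66
sensor=T: ✓ → 10
sensor=Y: ✓ → 3
sensor=N: ✓ → 30
sensor=G: ✓ → 32
sensor=L: ✗
sensor=S: ✓ → 22
temp_sum = 37 + 66 + 10 + 3 + 30 + 32 + 22 = 200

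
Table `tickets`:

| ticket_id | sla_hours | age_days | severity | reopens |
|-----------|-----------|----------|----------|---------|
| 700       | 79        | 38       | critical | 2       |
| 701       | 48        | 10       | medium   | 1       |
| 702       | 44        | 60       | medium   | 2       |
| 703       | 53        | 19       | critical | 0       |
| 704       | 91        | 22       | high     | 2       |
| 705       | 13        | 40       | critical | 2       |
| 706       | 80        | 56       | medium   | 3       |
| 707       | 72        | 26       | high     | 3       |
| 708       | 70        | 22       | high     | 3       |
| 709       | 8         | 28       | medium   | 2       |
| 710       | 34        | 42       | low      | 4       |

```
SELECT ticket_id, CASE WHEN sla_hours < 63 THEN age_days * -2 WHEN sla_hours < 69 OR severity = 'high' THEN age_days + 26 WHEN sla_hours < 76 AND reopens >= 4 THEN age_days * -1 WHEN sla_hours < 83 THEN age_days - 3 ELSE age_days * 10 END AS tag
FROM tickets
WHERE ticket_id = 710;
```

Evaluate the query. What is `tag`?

-84

ticket_id = 710: sla_hours=34, age_days=42, severity=low, reopens=4.
sla_hours < 63 → true → -84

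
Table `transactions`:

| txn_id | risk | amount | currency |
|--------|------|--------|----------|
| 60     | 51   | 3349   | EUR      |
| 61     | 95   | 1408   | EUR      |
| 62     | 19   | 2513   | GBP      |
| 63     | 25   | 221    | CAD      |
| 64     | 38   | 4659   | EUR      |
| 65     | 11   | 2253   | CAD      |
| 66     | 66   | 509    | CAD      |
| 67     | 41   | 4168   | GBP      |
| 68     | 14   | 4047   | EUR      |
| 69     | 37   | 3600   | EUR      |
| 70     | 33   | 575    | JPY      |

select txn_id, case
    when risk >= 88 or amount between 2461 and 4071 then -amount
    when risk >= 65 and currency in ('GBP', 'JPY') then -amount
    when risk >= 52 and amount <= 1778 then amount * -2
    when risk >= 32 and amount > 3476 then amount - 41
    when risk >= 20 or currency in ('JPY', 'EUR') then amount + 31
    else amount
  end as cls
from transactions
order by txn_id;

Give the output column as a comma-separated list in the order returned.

-3349, -1408, -2513, 252, 4618, 2253, -1018, 4127, -4047, -3600, 606

txn_id=60: risk >= 88 or amount between 2461 and 4071 → -3349
txn_id=61: risk >= 88 or amount between 2461 and 4071 → -1408
txn_id=62: risk >= 88 or amount between 2461 and 4071 → -2513
txn_id=63: risk >= 20 or currency in ('JPY', 'EUR') → 252
txn_id=64: risk >= 32 and amount > 3476 → 4618
txn_id=65: ELSE → 2253
txn_id=66: risk >= 52 and amount <= 1778 → -1018
txn_id=67: risk >= 32 and amount > 3476 → 4127
txn_id=68: risk >= 88 or amount between 2461 and 4071 → -4047
txn_id=69: risk >= 88 or amount between 2461 and 4071 → -3600
txn_id=70: risk >= 20 or currency in ('JPY', 'EUR') → 606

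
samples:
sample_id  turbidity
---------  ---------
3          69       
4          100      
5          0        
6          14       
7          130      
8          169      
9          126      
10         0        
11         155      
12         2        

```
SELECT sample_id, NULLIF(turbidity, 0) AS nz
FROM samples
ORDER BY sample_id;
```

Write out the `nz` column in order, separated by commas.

69, 100, NULL, 14, 130, 169, 126, NULL, 155, 2

sample_id=3: turbidity=69 vs 0: differ → 69
sample_id=4: turbidity=100 vs 0: differ → 100
sample_id=5: turbidity=0 vs 0: equal → NULL
sample_id=6: turbidity=14 vs 0: differ → 14
sample_id=7: turbidity=130 vs 0: differ → 130
sample_id=8: turbidity=169 vs 0: differ → 169
sample_id=9: turbidity=126 vs 0: differ → 126
sample_id=10: turbidity=0 vs 0: equal → NULL
sample_id=11: turbidity=155 vs 0: differ → 155
sample_id=12: turbidity=2 vs 0: differ → 2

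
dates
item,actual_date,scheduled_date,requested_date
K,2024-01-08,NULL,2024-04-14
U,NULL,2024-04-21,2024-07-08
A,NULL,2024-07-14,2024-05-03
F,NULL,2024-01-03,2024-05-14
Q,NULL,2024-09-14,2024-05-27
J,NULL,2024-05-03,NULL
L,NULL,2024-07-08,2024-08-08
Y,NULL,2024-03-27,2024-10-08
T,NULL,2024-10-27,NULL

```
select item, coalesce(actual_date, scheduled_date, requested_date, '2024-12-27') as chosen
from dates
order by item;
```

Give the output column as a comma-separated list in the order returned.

2024-07-14, 2024-01-03, 2024-05-03, 2024-01-08, 2024-07-08, 2024-09-14, 2024-10-27, 2024-04-21, 2024-03-27

item=A: actual_date=NULL, scheduled_date=2024-07-14 → 2024-07-14
item=F: actual_date=NULL, scheduled_date=2024-01-03 → 2024-01-03
item=J: actual_date=NULL, scheduled_date=2024-05-03 → 2024-05-03
item=K: actual_date=2024-01-08 → 2024-01-08
item=L: actual_date=NULL, scheduled_date=2024-07-08 → 2024-07-08
item=Q: actual_date=NULL, scheduled_date=2024-09-14 → 2024-09-14
item=T: actual_date=NULL, scheduled_date=2024-10-27 → 2024-10-27
item=U: actual_date=NULL, scheduled_date=2024-04-21 → 2024-04-21
item=Y: actual_date=NULL, scheduled_date=2024-03-27 → 2024-03-27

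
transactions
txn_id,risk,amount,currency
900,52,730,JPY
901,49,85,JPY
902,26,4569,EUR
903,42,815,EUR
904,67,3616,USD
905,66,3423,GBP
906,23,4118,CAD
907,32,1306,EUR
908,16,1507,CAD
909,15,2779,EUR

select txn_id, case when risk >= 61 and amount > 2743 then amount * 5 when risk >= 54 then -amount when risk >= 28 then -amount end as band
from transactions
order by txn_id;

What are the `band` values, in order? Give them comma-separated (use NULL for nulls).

-730, -85, NULL, -815, 18080, 17115, NULL, -1306, NULL, NULL

txn_id=900: risk >= 28 → -730
txn_id=901: risk >= 28 → -85
txn_id=902: (no match → NULL) → NULL
txn_id=903: risk >= 28 → -815
txn_id=904: risk >= 61 and amount > 2743 → 18080
txn_id=905: risk >= 61 and amount > 2743 → 17115
txn_id=906: (no match → NULL) → NULL
txn_id=907: risk >= 28 → -1306
txn_id=908: (no match → NULL) → NULL
txn_id=909: (no match → NULL) → NULL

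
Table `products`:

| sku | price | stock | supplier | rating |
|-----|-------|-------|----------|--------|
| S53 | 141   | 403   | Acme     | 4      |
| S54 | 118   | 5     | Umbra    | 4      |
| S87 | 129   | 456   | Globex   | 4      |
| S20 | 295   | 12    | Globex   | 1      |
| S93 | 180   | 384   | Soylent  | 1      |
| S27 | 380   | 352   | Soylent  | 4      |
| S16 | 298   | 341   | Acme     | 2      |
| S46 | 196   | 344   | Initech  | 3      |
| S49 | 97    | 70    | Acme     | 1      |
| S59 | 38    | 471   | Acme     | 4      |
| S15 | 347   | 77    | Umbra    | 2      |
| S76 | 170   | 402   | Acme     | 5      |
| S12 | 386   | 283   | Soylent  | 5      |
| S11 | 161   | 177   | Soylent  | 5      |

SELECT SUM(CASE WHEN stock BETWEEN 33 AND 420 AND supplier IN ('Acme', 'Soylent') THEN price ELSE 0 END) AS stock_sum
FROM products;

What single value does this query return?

1813

sku=S53: ✓ → 141
sku=S54: ✗
sku=S87: ✗
sku=S20: ✗
sku=S93: ✓ → 180
sku=S27: ✓ → 380
sku=S16: ✓ → 298
sku=S46: ✗
sku=S49: ✓ → 97
sku=S59: ✗
sku=S15: ✗
sku=S76: ✓ → 170
sku=S12: ✓ → 386
sku=S11: ✓ → 161
stock_sum = 141 + 180 + 380 + 298 + 97 + 170 + 386 + 161 = 1813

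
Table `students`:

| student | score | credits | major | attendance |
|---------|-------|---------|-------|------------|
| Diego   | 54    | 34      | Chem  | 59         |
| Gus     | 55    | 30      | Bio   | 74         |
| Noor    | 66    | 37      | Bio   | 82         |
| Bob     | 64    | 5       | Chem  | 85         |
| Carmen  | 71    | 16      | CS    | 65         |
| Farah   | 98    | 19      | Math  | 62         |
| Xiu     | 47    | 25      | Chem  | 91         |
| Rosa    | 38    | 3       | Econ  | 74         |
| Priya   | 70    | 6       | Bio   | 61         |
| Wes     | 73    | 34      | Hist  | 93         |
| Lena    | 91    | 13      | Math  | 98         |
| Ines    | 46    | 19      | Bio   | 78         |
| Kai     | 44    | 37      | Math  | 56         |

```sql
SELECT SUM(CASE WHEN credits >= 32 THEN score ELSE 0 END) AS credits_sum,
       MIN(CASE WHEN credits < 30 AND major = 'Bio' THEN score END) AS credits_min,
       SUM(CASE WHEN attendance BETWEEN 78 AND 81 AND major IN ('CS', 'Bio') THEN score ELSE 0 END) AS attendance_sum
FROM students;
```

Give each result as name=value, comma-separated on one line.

[credits_sum: credits >= 32]
student=Diego: ✓ → 54
student=Gus: ✗
student=Noor: ✓ → 66
student=Bob: ✗
student=Carmen: ✗
student=Farah: ✗
student=Xiu: ✗
student=Rosa: ✗
student=Priya: ✗
student=Wes: ✓ → 73
student=Lena: ✗
student=Ines: ✗
student=Kai: ✓ → 44
credits_sum = 54 + 66 + 73 + 44 = 237
—
[credits_min: credits < 30 AND major = 'Bio']
student=Diego: ✗
student=Gus: ✗
student=Noor: ✗
student=Bob: ✗
student=Carmen: ✗
student=Farah: ✗
student=Xiu: ✗
student=Rosa: ✗
student=Priya: ✓ → 70
student=Wes: ✗
student=Lena: ✗
student=Ines: ✓ → 46
student=Kai: ✗
credits_min = MIN(70, 46) = 46
—
[attendance_sum: attendance BETWEEN 78 AND 81 AND major IN ('CS', 'Bio')]
student=Diego: ✗
student=Gus: ✗
student=Noor: ✗
student=Bob: ✗
student=Carmen: ✗
student=Farah: ✗
student=Xiu: ✗
student=Rosa: ✗
student=Priya: ✗
student=Wes: ✗
student=Lena: ✗
student=Ines: ✓ → 46
student=Kai: ✗
attendance_sum = 46

credits_sum=237, credits_min=46, attendance_sum=46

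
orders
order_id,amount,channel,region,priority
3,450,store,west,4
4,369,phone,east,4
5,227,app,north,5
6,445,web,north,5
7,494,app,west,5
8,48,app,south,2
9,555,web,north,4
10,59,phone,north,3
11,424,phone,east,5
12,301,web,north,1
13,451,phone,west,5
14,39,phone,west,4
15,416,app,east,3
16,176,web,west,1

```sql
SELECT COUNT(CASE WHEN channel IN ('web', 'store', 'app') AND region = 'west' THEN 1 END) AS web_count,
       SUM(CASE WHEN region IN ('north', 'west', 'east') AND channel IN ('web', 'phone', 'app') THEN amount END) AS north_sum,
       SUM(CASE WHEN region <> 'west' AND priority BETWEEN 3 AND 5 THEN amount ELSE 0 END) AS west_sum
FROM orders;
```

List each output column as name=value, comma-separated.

[web_count: channel IN ('web', 'store', 'app') AND region = 'west']
order_id=3: ✓ → 1
order_id=4: ✗
order_id=5: ✗
order_id=6: ✗
order_id=7: ✓ → 1
order_id=8: ✗
order_id=9: ✗
order_id=10: ✗
order_id=11: ✗
order_id=12: ✗
order_id=13: ✗
order_id=14: ✗
order_id=15: ✗
order_id=16: ✓ → 1
web_count = COUNT(1, 1, 1) = 3
—
[north_sum: region IN ('north', 'west', 'east') AND channel IN ('web', 'phone', 'app')]
order_id=3: ✗
order_id=4: ✓ → 369
order_id=5: ✓ → 227
order_id=6: ✓ → 445
order_id=7: ✓ → 494
order_id=8: ✗
order_id=9: ✓ → 555
order_id=10: ✓ → 59
order_id=11: ✓ → 424
order_id=12: ✓ → 301
order_id=13: ✓ → 451
order_id=14: ✓ → 39
order_id=15: ✓ → 416
order_id=16: ✓ → 176
north_sum = 369 + 227 + 445 + 494 + 555 + 59 + 424 + 301 + 451 + 39 + 416 + 176 = 3956
—
[west_sum: region <> 'west' AND priority BETWEEN 3 AND 5]
order_id=3: ✗
order_id=4: ✓ → 369
order_id=5: ✓ → 227
order_id=6: ✓ → 445
order_id=7: ✗
order_id=8: ✗
order_id=9: ✓ → 555
order_id=10: ✓ → 59
order_id=11: ✓ → 424
order_id=12: ✗
order_id=13: ✗
order_id=14: ✗
order_id=15: ✓ → 416
order_id=16: ✗
west_sum = 369 + 227 + 445 + 555 + 59 + 424 + 416 = 2495

web_count=3, north_sum=3956, west_sum=2495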